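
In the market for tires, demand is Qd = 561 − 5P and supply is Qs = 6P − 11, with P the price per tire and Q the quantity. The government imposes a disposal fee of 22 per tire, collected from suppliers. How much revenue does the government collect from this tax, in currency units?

Before the tax: set 561 − 5P = 6P − 11 → P* = 52, Q* = 301.
With the tax collected from suppliers, supply shifts: Qs = 6(P − 22) − 11.
New equilibrium: consumers pay 64, suppliers receive 42, Q = 241. (Wedge: Pb − Ps = 22.)
Revenue = t · Q = 22 · 241 = 5302.

Tax revenue = 5302.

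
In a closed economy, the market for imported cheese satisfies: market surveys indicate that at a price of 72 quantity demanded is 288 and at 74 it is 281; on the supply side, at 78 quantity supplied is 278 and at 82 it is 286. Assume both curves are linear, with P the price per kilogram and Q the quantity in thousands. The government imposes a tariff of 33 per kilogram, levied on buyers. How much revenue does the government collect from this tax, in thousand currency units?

Tax revenue = 7656 thousand.

Demand slope: (281 − 288)/(74 − 72) = -3.5, so Qd = 540 − 3.5P.
Supply slope: (286 − 278)/(82 − 78) = 2, so Qs = 2P + 122.
Before the tax: set 540 − 3.5P = 2P + 122 → P* = 76, Q* = 274.
With the tax collected from buyers, demand (in seller-price terms) shifts: Qd = 540 − 3.5(P + 33).
Solving gives Q = 232 with buyers paying 88 and suppliers receiving 55 (the 33 wedge).
Revenue = t · Q = 33 · 232 = 7656.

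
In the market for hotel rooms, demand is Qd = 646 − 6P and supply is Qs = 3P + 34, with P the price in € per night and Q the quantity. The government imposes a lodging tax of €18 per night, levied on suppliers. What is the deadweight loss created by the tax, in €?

Before the tax: set 646 − 6P = 3P + 34 → P* = €68, Q* = 238.
With the tax collected from suppliers, supply shifts: Qs = 3(P − 18) + 34.
Solving gives Q = 202 with consumers paying €74 and suppliers receiving €56 (the €18 wedge).
Quantity falls by |ΔQ| = |238 − 202| = 36.
DWL = ½ · t · |ΔQ| = ½ · 18 · 36 = €324.

Deadweight loss = €324.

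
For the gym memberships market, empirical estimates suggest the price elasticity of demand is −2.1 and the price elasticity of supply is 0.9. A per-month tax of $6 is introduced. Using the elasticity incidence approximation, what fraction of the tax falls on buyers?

Buyers' share ≈ 0.3.

Incidence ratio: buyers' share ≈ εs / (εs + |εd|) = 0.9 / (0.9 + 2.1) = 0.3.
Supply is the less elastic side, so buyers bear the smaller share.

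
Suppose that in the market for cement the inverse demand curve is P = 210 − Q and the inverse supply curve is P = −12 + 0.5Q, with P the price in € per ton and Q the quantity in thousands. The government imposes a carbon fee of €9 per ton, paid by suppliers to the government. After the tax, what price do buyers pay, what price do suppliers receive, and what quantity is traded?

Rewrite in direct form: Qd = 210 − P and Qs = 2P + 24.
Without the tax, 210 − P = 2P + 24 gives 3P = 186, so P* = €62 and Q* = 148.
With the tax collected from suppliers, supply shifts: Qs = 2(P − 9) + 24.
New equilibrium: buyers pay €68, suppliers receive €59, Q = 142. (Wedge: Pb − Ps = 9.)
The less price-elastic side of the market bears the larger share of a per-unit tax.

Buyers pay €68; suppliers receive €59; quantity = 142.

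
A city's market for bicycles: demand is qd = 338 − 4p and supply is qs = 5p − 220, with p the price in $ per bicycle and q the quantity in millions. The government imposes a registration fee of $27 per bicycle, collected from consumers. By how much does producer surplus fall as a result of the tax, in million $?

Producer surplus falls by $720 million.

Before the tax: set 338 − 4p = 5p − 220 → p* = $62, q* = 90.
With the tax collected from consumers, demand (in seller-price terms) shifts: qd = 338 − 4(p + 27).
Solving gives q = 30 with consumers paying $77 and sellers receiving $50 (the $27 wedge).
ΔPS is the trapezoid between Q = 30 and Q = 90 of height $12: ½ · (90 + 30) · 12 = $720.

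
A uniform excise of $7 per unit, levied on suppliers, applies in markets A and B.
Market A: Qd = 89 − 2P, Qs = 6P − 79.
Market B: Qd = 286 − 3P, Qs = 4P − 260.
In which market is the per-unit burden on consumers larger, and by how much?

Market A, by $1.25.

Market A: pre-tax P* = $21, Q* = 47; post-tax Q = 36.5; per-unit burden on consumers = $5.25.
Market B: pre-tax P* = $78, Q* = 52; post-tax Q = 40; per-unit burden on consumers = $4.
Difference: $5.25 vs $4 → market A is larger by $1.25.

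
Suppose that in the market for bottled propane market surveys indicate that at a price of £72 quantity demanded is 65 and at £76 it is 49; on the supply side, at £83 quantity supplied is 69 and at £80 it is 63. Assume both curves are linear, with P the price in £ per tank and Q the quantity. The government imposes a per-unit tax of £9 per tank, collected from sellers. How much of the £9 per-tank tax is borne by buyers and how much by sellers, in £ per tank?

Buyers bear £3 per tank; sellers bear £6 per tank.

Demand slope: (49 − 65)/(76 − 72) = -4, so Qd = 353 − 4P.
Supply slope: (63 − 69)/(80 − 83) = 2, so Qs = 2P − 97.
Without the tax, 353 − 4P = 2P − 97 gives 6P = 450, so P* = £75 and Q* = 53.
With the tax collected from sellers, supply shifts: Qs = 2(P − 9) − 97.
Solving gives Q = 41 with buyers paying £78 and sellers receiving £69 (the £9 wedge).
Burden on buyers: £3; on sellers: £6. (They sum to £9.)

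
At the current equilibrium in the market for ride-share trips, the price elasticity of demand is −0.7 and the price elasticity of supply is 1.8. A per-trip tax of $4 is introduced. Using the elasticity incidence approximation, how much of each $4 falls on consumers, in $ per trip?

Consumers bear ≈ $2.88 per trip.

Incidence ratio: consumers' share ≈ εs / (εs + |εd|) = 1.8 / (1.8 + 0.7) = 0.72.
So consumers bear ≈ 0.72 × $4 = $2.88; sellers bear $1.12.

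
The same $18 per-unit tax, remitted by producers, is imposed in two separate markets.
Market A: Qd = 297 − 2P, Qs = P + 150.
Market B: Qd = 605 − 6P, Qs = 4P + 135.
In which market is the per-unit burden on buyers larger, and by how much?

Market A: pre-tax P* = $49, Q* = 199; post-tax Q = 187; per-unit burden on buyers = $6.
Market B: pre-tax P* = $47, Q* = 323; post-tax Q = 279.8; per-unit burden on buyers = $7.2.
Difference: $6 vs $7.2 → market B is larger by $1.2.

Market B, by $1.2.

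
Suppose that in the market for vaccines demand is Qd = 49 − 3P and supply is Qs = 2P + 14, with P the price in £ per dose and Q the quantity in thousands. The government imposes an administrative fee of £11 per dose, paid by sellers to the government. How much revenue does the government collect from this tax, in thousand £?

Without the tax, 49 − 3P = 2P + 14 gives 5P = 35, so P* = £7 and Q* = 28.
With the tax collected from sellers, supply shifts: Qs = 2(P − 11) + 14.
Solving gives Q = 14.8 with consumers paying £11.4 and sellers receiving £0.4 (the £11 wedge).
Revenue = t · Q = 11 · 14.8 = £162.8.

Tax revenue = £162.8 thousand.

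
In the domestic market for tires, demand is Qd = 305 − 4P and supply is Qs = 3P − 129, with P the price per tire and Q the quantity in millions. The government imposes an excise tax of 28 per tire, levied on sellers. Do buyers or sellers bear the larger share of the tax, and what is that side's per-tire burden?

Sellers bear the larger share: 16 per tire.

Before the tax: set 305 − 4P = 3P − 129 → P* = 62, Q* = 57.
With the tax collected from sellers, supply shifts: Qs = 3(P − 28) − 129.
Solving gives Q = 9 with buyers paying 74 and sellers receiving 46 (the 28 wedge).
Per-tire burden: buyers 12, sellers 16.
Sellers take the larger share because supply is less price-elastic here (demand slope 4 vs supply slope 3).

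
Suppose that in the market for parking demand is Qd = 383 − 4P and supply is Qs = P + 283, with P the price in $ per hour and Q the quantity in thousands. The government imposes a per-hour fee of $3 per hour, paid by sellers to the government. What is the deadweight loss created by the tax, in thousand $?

Deadweight loss = $3.6 thousand.

Before the tax: set 383 − 4P = P + 283 → P* = $20, Q* = 303.
With the tax collected from sellers, supply shifts: Qs = (P − 3) + 283.
New equilibrium: consumers pay $20.6, sellers receive $17.6, Q = 300.6. (Wedge: Pb − Ps = 3.)
Quantity falls by |ΔQ| = |303 − 300.6| = 2.4.
DWL = ½ · t · |ΔQ| = ½ · 3 · 2.4 = $3.6.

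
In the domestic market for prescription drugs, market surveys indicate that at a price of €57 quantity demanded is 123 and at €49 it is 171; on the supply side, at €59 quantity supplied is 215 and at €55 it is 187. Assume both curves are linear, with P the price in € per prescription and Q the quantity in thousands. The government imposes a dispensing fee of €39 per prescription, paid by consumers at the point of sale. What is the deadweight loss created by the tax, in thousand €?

Demand slope: (171 − 123)/(49 − 57) = -6, so Qd = 465 − 6P.
Supply slope: (187 − 215)/(55 − 59) = 7, so Qs = 7P − 198.
Without the tax, 465 − 6P = 7P − 198 gives 13P = 663, so P* = €51 and Q* = 159.
With the tax collected from consumers, demand (in seller-price terms) shifts: Qd = 465 − 6(P + 39).
New equilibrium: consumers pay €72, suppliers receive €33, Q = 33. (Wedge: Pb − Ps = 39.)
Quantity falls by |ΔQ| = |159 − 33| = 126.
DWL = ½ · t · |ΔQ| = ½ · 39 · 126 = €2457.

Deadweight loss = €2457 thousand.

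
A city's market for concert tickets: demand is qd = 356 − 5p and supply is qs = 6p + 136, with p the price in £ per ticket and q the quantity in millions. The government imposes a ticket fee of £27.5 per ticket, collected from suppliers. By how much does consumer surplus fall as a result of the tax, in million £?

Consumer surplus falls by £3277.5 million.

Before the tax: set 356 − 5p = 6p + 136 → p* = £20, q* = 256.
With the tax collected from suppliers, supply shifts: qs = 6(p − 27.5) + 136.
Solving gives q = 181 with consumers paying £35 and suppliers receiving £7.5 (the £27.5 wedge).
ΔCS is the trapezoid between Q = 181 and Q = 256 of height £15: ½ · (256 + 181) · 15 = £3277.5.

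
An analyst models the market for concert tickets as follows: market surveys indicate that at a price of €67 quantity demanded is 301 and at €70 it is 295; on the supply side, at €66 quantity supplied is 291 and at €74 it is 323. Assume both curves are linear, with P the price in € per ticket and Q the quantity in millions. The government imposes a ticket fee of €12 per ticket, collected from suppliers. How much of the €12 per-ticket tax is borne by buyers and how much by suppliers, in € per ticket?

Demand slope: (295 − 301)/(70 − 67) = -2, so Qd = 435 − 2P.
Supply slope: (323 − 291)/(74 − 66) = 4, so Qs = 4P + 27.
Without the tax, 435 − 2P = 4P + 27 gives 6P = 408, so P* = €68 and Q* = 299.
With the tax collected from suppliers, supply shifts: Qs = 4(P − 12) + 27.
New equilibrium: buyers pay €76, suppliers receive €64, Q = 283. (Wedge: Pb − Ps = 12.)
Burden on buyers: €8; on suppliers: €4. (They sum to €12.)
The less price-elastic side of the market bears the larger share of a per-unit tax.

Buyers bear €8 per ticket; suppliers bear €4 per ticket.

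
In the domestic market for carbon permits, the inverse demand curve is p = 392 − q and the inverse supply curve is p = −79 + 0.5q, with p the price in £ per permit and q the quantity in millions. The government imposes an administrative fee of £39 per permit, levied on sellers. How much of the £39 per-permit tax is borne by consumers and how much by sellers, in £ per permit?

Consumers bear £26 per permit; sellers bear £13 per permit.

Inverting to q(p) form: qd = 392 − p; qs = 2p + 158.
Before the tax: set 392 − p = 2p + 158 → p* = £78, q* = 314.
With the tax collected from sellers, supply shifts: qs = 2(p − 39) + 158.
Solving gives q = 288 with consumers paying £104 and sellers receiving £65 (the £39 wedge).
Burden on consumers: £26; on sellers: £13. (They sum to £39.)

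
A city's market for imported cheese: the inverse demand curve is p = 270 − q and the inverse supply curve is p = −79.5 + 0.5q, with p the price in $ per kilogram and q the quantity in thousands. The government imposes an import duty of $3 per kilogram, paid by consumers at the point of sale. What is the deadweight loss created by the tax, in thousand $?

Deadweight loss = $3 thousand.

Rewrite in direct form: qd = 270 − p and qs = 2p + 159.
Without the tax, 270 − p = 2p + 159 gives 3p = 111, so p* = $37 and q* = 233.
With the tax collected from consumers, demand (in seller-price terms) shifts: qd = 270 − (p + 3).
Solving gives q = 231 with consumers paying $39 and suppliers receiving $36 (the $3 wedge).
Quantity falls by |ΔQ| = |233 − 231| = 2.
DWL = ½ · t · |ΔQ| = ½ · 3 · 2 = $3.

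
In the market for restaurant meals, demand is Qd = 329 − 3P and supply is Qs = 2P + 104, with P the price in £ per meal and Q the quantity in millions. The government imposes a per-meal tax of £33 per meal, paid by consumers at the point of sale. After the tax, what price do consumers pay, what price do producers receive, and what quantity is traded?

Before the tax: set 329 − 3P = 2P + 104 → P* = £45, Q* = 194.
With the tax collected from consumers, demand (in seller-price terms) shifts: Qd = 329 − 3(P + 33).
Solving gives Q = 154.4 with consumers paying £58.2 and producers receiving £25.2 (the £33 wedge).

Consumers pay £58.2; producers receive £25.2; quantity = 154.4.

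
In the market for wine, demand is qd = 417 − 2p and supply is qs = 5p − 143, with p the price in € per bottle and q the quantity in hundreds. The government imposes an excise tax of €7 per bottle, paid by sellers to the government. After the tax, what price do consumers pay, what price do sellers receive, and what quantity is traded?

Consumers pay €85; sellers receive €78; quantity = 247.

Without the tax, 417 − 2p = 5p − 143 gives 7p = 560, so p* = €80 and q* = 257.
With the tax collected from sellers, supply shifts: qs = 5(p − 7) − 143.
New equilibrium: consumers pay €85, sellers receive €78, q = 247. (Wedge: pb − ps = 7.)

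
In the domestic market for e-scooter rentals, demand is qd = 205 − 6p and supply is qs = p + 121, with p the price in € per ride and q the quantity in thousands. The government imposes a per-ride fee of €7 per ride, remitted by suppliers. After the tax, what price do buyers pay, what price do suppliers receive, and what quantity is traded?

Buyers pay €13; suppliers receive €6; quantity = 127.

Without the tax, 205 − 6p = p + 121 gives 7p = 84, so p* = €12 and q* = 133.
With the tax collected from suppliers, supply shifts: qs = (p − 7) + 121.
New equilibrium: buyers pay €13, suppliers receive €6, q = 127. (Wedge: pb − ps = 7.)
The less price-elastic side of the market bears the larger share of a per-unit tax.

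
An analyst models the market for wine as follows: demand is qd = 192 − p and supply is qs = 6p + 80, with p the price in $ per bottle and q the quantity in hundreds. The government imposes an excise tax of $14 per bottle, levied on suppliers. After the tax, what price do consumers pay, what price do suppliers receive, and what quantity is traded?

Consumers pay $28; suppliers receive $14; quantity = 164.

Before the tax: set 192 − p = 6p + 80 → p* = $16, q* = 176.
With the tax collected from suppliers, supply shifts: qs = 6(p − 14) + 80.
Solving gives q = 164 with consumers paying $28 and suppliers receiving $14 (the $14 wedge).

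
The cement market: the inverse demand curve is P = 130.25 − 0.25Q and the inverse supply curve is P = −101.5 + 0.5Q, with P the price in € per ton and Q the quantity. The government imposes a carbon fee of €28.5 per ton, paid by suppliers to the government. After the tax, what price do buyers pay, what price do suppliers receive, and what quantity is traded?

Buyers pay €62.5; suppliers receive €34; quantity = 271.

Rewrite in direct form: Qd = 521 − 4P and Qs = 2P + 203.
Before the tax: set 521 − 4P = 2P + 203 → P* = €53, Q* = 309.
With the tax collected from suppliers, supply shifts: Qs = 2(P − 28.5) + 203.
New equilibrium: buyers pay €62.5, suppliers receive €34, Q = 271. (Wedge: Pb − Ps = 28.5.)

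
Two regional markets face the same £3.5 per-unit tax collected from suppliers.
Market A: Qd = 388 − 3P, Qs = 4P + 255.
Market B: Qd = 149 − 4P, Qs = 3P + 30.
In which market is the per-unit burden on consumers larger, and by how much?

Market A: pre-tax P* = £19, Q* = 331; post-tax Q = 325; per-unit burden on consumers = £2.
Market B: pre-tax P* = £17, Q* = 81; post-tax Q = 75; per-unit burden on consumers = £1.5.
Difference: £2 vs £1.5 → market A is larger by £0.5.

Market A, by £0.5.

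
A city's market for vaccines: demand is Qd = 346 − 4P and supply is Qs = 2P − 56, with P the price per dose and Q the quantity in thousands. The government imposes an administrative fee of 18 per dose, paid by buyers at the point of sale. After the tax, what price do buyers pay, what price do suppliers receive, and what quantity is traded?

Before the tax: set 346 − 4P = 2P − 56 → P* = 67, Q* = 78.
With the tax collected from buyers, demand (in seller-price terms) shifts: Qd = 346 − 4(P + 18).
Solving gives Q = 54 with buyers paying 73 and suppliers receiving 55 (the 18 wedge).

Buyers pay 73; suppliers receive 55; quantity = 54.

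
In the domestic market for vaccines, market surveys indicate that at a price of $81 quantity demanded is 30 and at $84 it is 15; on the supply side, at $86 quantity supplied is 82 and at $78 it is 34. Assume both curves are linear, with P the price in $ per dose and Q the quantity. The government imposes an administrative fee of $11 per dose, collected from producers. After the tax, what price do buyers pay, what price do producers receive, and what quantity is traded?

Demand slope: (15 − 30)/(84 − 81) = -5, so Qd = 435 − 5P.
Supply slope: (34 − 82)/(78 − 86) = 6, so Qs = 6P − 434.
Before the tax: set 435 − 5P = 6P − 434 → P* = $79, Q* = 40.
With the tax collected from producers, supply shifts: Qs = 6(P − 11) − 434.
Solving gives Q = 10 with buyers paying $85 and producers receiving $74 (the $11 wedge).
The less price-elastic side of the market bears the larger share of a per-unit tax.

Buyers pay $85; producers receive $74; quantity = 10.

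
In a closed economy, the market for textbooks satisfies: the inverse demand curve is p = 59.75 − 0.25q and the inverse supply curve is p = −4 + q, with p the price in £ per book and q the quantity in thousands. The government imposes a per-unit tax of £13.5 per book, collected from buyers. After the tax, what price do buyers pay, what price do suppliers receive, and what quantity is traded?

Buyers pay £49.7; suppliers receive £36.2; quantity = 40.2.

Rewrite in direct form: qd = 239 − 4p and qs = p + 4.
Before the tax: set 239 − 4p = p + 4 → p* = £47, q* = 51.
With the tax collected from buyers, demand (in seller-price terms) shifts: qd = 239 − 4(p + 13.5).
New equilibrium: buyers pay £49.7, suppliers receive £36.2, q = 40.2. (Wedge: pb − ps = 13.5.)
The less price-elastic side of the market bears the larger share of a per-unit tax.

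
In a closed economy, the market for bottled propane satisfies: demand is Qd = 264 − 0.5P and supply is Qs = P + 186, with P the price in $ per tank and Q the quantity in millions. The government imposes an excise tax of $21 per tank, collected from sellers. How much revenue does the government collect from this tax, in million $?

Before the tax: set 264 − 0.5P = P + 186 → P* = $52, Q* = 238.
With the tax collected from sellers, supply shifts: Qs = (P − 21) + 186.
New equilibrium: buyers pay $66, sellers receive $45, Q = 231. (Wedge: Pb − Ps = 21.)
Revenue = t · Q = 21 · 231 = $4851.

Tax revenue = $4851 million.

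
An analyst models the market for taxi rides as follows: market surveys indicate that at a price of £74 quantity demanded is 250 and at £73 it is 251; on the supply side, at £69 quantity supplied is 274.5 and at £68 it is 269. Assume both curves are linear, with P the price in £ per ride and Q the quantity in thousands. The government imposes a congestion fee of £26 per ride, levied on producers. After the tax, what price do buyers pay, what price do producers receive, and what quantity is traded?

Demand slope: (251 − 250)/(73 − 74) = -1, so Qd = 324 − P.
Supply slope: (269 − 274.5)/(68 − 69) = 5.5, so Qs = 5.5P − 105.
Before the tax: set 324 − P = 5.5P − 105 → P* = £66, Q* = 258.
With the tax collected from producers, supply shifts: Qs = 5.5(P − 26) − 105.
Solving gives Q = 236 with buyers paying £88 and producers receiving £62 (the £26 wedge).

Buyers pay £88; producers receive £62; quantity = 236.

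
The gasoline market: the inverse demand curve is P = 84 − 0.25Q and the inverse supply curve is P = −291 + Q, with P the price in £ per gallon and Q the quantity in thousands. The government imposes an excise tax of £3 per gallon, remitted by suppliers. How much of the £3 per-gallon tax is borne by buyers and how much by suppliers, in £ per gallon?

Inverting to Q(P) form: Qd = 336 − 4P; Qs = P + 291.
Before the tax: set 336 − 4P = P + 291 → P* = £9, Q* = 300.
With the tax collected from suppliers, supply shifts: Qs = (P − 3) + 291.
Solving gives Q = 297.6 with buyers paying £9.6 and suppliers receiving £6.6 (the £3 wedge).
Burden on buyers: £0.6; on suppliers: £2.4. (They sum to £3.)

Buyers bear £0.6 per gallon; suppliers bear £2.4 per gallon.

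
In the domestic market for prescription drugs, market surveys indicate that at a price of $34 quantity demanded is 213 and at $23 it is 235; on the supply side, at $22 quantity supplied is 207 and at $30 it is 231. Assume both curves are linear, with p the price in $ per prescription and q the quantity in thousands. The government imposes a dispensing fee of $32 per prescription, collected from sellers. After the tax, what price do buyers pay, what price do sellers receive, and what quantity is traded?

Demand slope: (235 − 213)/(23 − 34) = -2, so qd = 281 − 2p.
Supply slope: (231 − 207)/(30 − 22) = 3, so qs = 3p + 141.
Before the tax: set 281 − 2p = 3p + 141 → p* = $28, q* = 225.
With the tax collected from sellers, supply shifts: qs = 3(p − 32) + 141.
New equilibrium: buyers pay $47.2, sellers receive $15.2, q = 186.6. (Wedge: pb − ps = 32.)

Buyers pay $47.2; sellers receive $15.2; quantity = 186.6.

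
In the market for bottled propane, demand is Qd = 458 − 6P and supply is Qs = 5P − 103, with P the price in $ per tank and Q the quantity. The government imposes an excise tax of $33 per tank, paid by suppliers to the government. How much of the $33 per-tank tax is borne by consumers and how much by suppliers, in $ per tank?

Without the tax, 458 − 6P = 5P − 103 gives 11P = 561, so P* = $51 and Q* = 152.
With the tax collected from suppliers, supply shifts: Qs = 5(P − 33) − 103.
Solving gives Q = 62 with consumers paying $66 and suppliers receiving $33 (the $33 wedge).
Burden on consumers: $15; on suppliers: $18. (They sum to $33.)
The less price-elastic side of the market bears the larger share of a per-unit tax.

Consumers bear $15 per tank; suppliers bear $18 per tank.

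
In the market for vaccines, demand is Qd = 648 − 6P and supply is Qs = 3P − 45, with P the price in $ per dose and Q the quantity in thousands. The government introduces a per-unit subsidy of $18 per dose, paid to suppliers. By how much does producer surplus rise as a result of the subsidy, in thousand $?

Before the subsidy: set 648 − 6P = 3P − 45 → P* = $77, Q* = 186.
With a per-unit subsidy paid to suppliers, each receives P + 18 per unit sold, so supply becomes Qs = 3(P + 18) − 45.
Solving gives Q = 222 with buyers paying $71 and suppliers receiving $89 (the $18 wedge).
ΔPS is the trapezoid between Q = 222 and Q = 186 of height $12: ½ · (186 + 222) · 12 = $2448.

Producer surplus rises by $2448 thousand.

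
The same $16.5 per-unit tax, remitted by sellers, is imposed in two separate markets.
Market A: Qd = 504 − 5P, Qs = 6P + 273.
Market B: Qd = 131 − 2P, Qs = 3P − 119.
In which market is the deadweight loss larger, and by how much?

Market A: pre-tax P* = $21, Q* = 399; post-tax Q = 354; deadweight loss = $371.25.
Market B: pre-tax P* = $50, Q* = 31; post-tax Q = 11.2; deadweight loss = $163.35.
Difference: $371.25 vs $163.35 → market A is larger by $207.9.

Market A, by $207.9.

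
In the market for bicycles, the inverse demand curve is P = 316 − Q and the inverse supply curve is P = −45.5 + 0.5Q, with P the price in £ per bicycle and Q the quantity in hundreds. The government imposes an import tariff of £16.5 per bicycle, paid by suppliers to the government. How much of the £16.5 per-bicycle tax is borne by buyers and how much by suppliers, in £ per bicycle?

Rewrite in direct form: Qd = 316 − P and Qs = 2P + 91.
Before the tax: set 316 − P = 2P + 91 → P* = £75, Q* = 241.
With the tax collected from suppliers, supply shifts: Qs = 2(P − 16.5) + 91.
New equilibrium: buyers pay £86, suppliers receive £69.5, Q = 230. (Wedge: Pb − Ps = 16.5.)
Burden on buyers: £11; on suppliers: £5.5. (They sum to £16.5.)

Buyers bear £11 per bicycle; suppliers bear £5.5 per bicycle.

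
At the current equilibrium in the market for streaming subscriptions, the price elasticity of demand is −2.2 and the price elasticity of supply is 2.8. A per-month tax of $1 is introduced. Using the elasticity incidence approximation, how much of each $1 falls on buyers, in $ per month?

Incidence ratio: buyers' share ≈ εs / (εs + |εd|) = 2.8 / (2.8 + 2.2) = 0.56.
So buyers bear ≈ 0.56 × $1 = $0.56; suppliers bear $0.44.

Buyers bear ≈ $0.56 per month.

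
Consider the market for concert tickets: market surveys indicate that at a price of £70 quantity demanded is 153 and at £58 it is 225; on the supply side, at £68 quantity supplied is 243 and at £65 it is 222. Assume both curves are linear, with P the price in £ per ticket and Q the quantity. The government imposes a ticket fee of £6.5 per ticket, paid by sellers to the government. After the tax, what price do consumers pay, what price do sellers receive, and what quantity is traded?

Consumers pay £65.5; sellers receive £59; quantity = 180.

Demand slope: (225 − 153)/(58 − 70) = -6, so Qd = 573 − 6P.
Supply slope: (222 − 243)/(65 − 68) = 7, so Qs = 7P − 233.
Without the tax, 573 − 6P = 7P − 233 gives 13P = 806, so P* = £62 and Q* = 201.
With the tax collected from sellers, supply shifts: Qs = 7(P − 6.5) − 233.
New equilibrium: consumers pay £65.5, sellers receive £59, Q = 180. (Wedge: Pb − Ps = 6.5.)
The less price-elastic side of the market bears the larger share of a per-unit tax.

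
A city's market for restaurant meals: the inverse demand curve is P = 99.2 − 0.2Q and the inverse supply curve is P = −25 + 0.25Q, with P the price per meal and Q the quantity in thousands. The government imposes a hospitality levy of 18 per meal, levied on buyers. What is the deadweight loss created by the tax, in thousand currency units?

Inverting to Q(P) form: Qd = 496 − 5P; Qs = 4P + 100.
Before the tax: set 496 − 5P = 4P + 100 → P* = 44, Q* = 276.
With the tax collected from buyers, demand (in seller-price terms) shifts: Qd = 496 − 5(P + 18).
Solving gives Q = 236 with buyers paying 52 and producers receiving 34 (the 18 wedge).
Quantity falls by |ΔQ| = |276 − 236| = 40.
DWL = ½ · t · |ΔQ| = ½ · 18 · 40 = 360.

Deadweight loss = 360 thousand.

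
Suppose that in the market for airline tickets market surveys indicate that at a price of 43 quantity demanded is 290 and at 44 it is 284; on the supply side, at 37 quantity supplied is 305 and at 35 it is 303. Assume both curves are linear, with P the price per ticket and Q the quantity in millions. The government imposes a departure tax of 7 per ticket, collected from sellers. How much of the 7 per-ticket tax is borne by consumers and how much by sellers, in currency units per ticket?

Demand slope: (284 − 290)/(44 − 43) = -6, so Qd = 548 − 6P.
Supply slope: (303 − 305)/(35 − 37) = 1, so Qs = P + 268.
Without the tax, 548 − 6P = P + 268 gives 7P = 280, so P* = 40 and Q* = 308.
With the tax collected from sellers, supply shifts: Qs = (P − 7) + 268.
Solving gives Q = 302 with consumers paying 41 and sellers receiving 34 (the 7 wedge).
Burden on consumers: 1; on sellers: 6. (They sum to 7.)
The less price-elastic side of the market bears the larger share of a per-unit tax.

Consumers bear 1 per ticket; sellers bear 6 per ticket.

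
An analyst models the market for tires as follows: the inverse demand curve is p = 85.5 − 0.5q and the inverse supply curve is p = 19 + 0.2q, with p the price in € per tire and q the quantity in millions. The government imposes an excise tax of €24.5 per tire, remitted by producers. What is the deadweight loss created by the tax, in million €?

Rewrite in direct form: qd = 171 − 2p and qs = 5p − 95.
Before the tax: set 171 − 2p = 5p − 95 → p* = €38, q* = 95.
With the tax collected from producers, supply shifts: qs = 5(p − 24.5) − 95.
New equilibrium: consumers pay €55.5, producers receive €31, q = 60. (Wedge: pb − ps = 24.5.)
Quantity falls by |ΔQ| = |95 − 60| = 35.
DWL = ½ · t · |ΔQ| = ½ · 24.5 · 35 = €428.75.

Deadweight loss = €428.75 million.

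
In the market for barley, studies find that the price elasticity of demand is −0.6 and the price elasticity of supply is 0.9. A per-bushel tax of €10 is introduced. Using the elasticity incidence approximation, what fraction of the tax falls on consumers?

Consumers' share ≈ 0.6.

Incidence ratio: consumers' share ≈ εs / (εs + |εd|) = 0.9 / (0.9 + 0.6) = 0.6.
Supply is the more elastic side, so consumers bear the larger share.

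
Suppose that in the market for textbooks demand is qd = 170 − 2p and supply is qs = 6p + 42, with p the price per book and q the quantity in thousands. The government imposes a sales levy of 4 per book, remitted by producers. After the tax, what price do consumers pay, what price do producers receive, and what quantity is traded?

Consumers pay 19; producers receive 15; quantity = 132.

Before the tax: set 170 − 2p = 6p + 42 → p* = 16, q* = 138.
With the tax collected from producers, supply shifts: qs = 6(p − 4) + 42.
Solving gives q = 132 with consumers paying 19 and producers receiving 15 (the 4 wedge).
The less price-elastic side of the market bears the larger share of a per-unit tax.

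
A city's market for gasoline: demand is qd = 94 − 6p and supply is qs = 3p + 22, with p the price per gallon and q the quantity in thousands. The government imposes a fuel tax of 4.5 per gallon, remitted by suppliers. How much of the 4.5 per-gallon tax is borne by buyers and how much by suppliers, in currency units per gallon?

Before the tax: set 94 − 6p = 3p + 22 → p* = 8, q* = 46.
With the tax collected from suppliers, supply shifts: qs = 3(p − 4.5) + 22.
New equilibrium: buyers pay 9.5, suppliers receive 5, q = 37. (Wedge: pb − ps = 4.5.)
Burden on buyers: 1.5; on suppliers: 3. (They sum to 4.5.)
The less price-elastic side of the market bears the larger share of a per-unit tax.

Buyers bear 1.5 per gallon; suppliers bear 3 per gallon.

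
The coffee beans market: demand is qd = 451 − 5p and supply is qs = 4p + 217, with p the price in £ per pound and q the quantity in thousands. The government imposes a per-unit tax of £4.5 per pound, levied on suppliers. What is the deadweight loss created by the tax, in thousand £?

Without the tax, 451 − 5p = 4p + 217 gives 9p = 234, so p* = £26 and q* = 321.
With the tax collected from suppliers, supply shifts: qs = 4(p − 4.5) + 217.
New equilibrium: buyers pay £28, suppliers receive £23.5, q = 311. (Wedge: pb − ps = 4.5.)
Quantity falls by |ΔQ| = |321 − 311| = 10.
DWL = ½ · t · |ΔQ| = ½ · 4.5 · 10 = £22.5.

Deadweight loss = £22.5 thousand.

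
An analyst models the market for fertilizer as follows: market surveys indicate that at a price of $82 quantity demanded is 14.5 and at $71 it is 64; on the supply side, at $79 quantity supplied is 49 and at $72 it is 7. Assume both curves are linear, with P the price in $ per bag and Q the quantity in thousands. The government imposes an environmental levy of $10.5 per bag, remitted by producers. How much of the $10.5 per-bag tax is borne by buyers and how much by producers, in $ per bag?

Demand slope: (64 − 14.5)/(71 − 82) = -4.5, so Qd = 383.5 − 4.5P.
Supply slope: (7 − 49)/(72 − 79) = 6, so Qs = 6P − 425.
Without the tax, 383.5 − 4.5P = 6P − 425 gives 10.5P = 808.5, so P* = $77 and Q* = 37.
With the tax collected from producers, supply shifts: Qs = 6(P − 10.5) − 425.
Solving gives Q = 10 with buyers paying $83 and producers receiving $72.5 (the $10.5 wedge).
Burden on buyers: $6; on producers: $4.5. (They sum to $10.5.)

Buyers bear $6 per bag; producers bear $4.5 per bag.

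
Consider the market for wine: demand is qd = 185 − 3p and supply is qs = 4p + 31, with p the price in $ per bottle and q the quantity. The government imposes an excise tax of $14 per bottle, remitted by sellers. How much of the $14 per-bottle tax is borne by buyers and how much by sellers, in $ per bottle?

Buyers bear $8 per bottle; sellers bear $6 per bottle.

Before the tax: set 185 − 3p = 4p + 31 → p* = $22, q* = 119.
With the tax collected from sellers, supply shifts: qs = 4(p − 14) + 31.
Solving gives q = 95 with buyers paying $30 and sellers receiving $16 (the $14 wedge).
Burden on buyers: $8; on sellers: $6. (They sum to $14.)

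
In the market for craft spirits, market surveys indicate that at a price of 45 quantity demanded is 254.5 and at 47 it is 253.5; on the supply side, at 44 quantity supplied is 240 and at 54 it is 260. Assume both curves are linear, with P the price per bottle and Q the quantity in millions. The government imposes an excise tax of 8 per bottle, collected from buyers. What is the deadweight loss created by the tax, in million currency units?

Demand slope: (253.5 − 254.5)/(47 − 45) = -0.5, so Qd = 277 − 0.5P.
Supply slope: (260 − 240)/(54 − 44) = 2, so Qs = 2P + 152.
Before the tax: set 277 − 0.5P = 2P + 152 → P* = 50, Q* = 252.
With the tax collected from buyers, demand (in seller-price terms) shifts: Qd = 277 − 0.5(P + 8).
Solving gives Q = 248.8 with buyers paying 56.4 and sellers receiving 48.4 (the 8 wedge).
Quantity falls by |ΔQ| = |252 − 248.8| = 3.2.
DWL = ½ · t · |ΔQ| = ½ · 8 · 3.2 = 12.8.

Deadweight loss = 12.8 million.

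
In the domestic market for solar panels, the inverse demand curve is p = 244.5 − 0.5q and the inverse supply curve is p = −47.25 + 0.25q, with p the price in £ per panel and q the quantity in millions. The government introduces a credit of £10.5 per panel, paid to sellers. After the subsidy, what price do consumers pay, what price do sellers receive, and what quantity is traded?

Inverting to q(p) form: qd = 489 − 2p; qs = 4p + 189.
Before the subsidy: set 489 − 2p = 4p + 189 → p* = £50, q* = 389.
With a per-unit subsidy paid to sellers, each receives p + 10.5 per unit sold, so supply becomes qs = 4(p + 10.5) + 189.
New equilibrium: consumers pay £43, sellers receive £53.5, q = 403. (Wedge: pb − ps = −10.5.)

Consumers pay £43; sellers receive £53.5; quantity = 403.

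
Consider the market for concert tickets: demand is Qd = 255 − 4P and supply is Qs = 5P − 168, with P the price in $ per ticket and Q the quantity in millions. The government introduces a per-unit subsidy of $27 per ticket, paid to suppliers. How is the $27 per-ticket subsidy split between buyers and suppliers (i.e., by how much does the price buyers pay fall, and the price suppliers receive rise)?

Buyers gain $15 per ticket; suppliers gain $12 per ticket.

Without the subsidy, 255 − 4P = 5P − 168 gives 9P = 423, so P* = $47 and Q* = 67.
With a per-unit subsidy paid to suppliers, each receives P + 27 per unit sold, so supply becomes Qs = 5(P + 27) − 168.
Solving gives Q = 127 with buyers paying $32 and suppliers receiving $59 (the $27 wedge).
Gain to buyers: $15; to suppliers: $12. (They sum to $27.)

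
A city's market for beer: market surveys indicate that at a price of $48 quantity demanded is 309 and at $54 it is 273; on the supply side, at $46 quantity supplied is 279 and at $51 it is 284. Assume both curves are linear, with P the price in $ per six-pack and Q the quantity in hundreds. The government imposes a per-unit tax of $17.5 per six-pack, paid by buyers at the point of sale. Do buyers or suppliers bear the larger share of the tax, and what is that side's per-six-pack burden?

Demand slope: (273 − 309)/(54 − 48) = -6, so Qd = 597 − 6P.
Supply slope: (284 − 279)/(51 − 46) = 1, so Qs = P + 233.
Before the tax: set 597 − 6P = P + 233 → P* = $52, Q* = 285.
With the tax collected from buyers, demand (in seller-price terms) shifts: Qd = 597 − 6(P + 17.5).
New equilibrium: buyers pay $54.5, suppliers receive $37, Q = 270. (Wedge: Pb − Ps = 17.5.)
Per-six-pack burden: buyers $2.5, suppliers $15.
Suppliers take the larger share because supply is less price-elastic here (demand slope 6 vs supply slope 1).

Suppliers bear the larger share: $15 per six-pack.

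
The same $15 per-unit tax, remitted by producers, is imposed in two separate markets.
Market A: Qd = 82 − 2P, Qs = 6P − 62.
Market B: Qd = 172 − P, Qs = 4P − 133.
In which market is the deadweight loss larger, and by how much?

Market A: pre-tax P* = $18, Q* = 46; post-tax Q = 23.5; deadweight loss = $168.75.
Market B: pre-tax P* = $61, Q* = 111; post-tax Q = 99; deadweight loss = $90.
Difference: $168.75 vs $90 → market A is larger by $78.75.

Market A, by $78.75.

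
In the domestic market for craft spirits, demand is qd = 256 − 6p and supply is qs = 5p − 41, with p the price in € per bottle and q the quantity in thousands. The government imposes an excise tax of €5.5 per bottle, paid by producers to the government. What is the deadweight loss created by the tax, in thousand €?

Deadweight loss = €41.25 thousand.

Without the tax, 256 − 6p = 5p − 41 gives 11p = 297, so p* = €27 and q* = 94.
With the tax collected from producers, supply shifts: qs = 5(p − 5.5) − 41.
New equilibrium: buyers pay €29.5, producers receive €24, q = 79. (Wedge: pb − ps = 5.5.)
Quantity falls by |ΔQ| = |94 − 79| = 15.
DWL = ½ · t · |ΔQ| = ½ · 5.5 · 15 = €41.25.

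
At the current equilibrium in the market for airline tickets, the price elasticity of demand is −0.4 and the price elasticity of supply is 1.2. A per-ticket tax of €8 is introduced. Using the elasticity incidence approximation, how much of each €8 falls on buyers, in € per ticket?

Buyers bear ≈ €6 per ticket.

Incidence ratio: buyers' share ≈ εs / (εs + |εd|) = 1.2 / (1.2 + 0.4) = 0.75.
So buyers bear ≈ 0.75 × €8 = €6; producers bear €2.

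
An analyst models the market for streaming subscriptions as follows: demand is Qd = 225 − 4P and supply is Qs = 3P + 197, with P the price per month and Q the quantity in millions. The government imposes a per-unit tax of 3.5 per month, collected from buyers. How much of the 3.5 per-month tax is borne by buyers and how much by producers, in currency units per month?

Buyers bear 1.5 per month; producers bear 2 per month.

Before the tax: set 225 − 4P = 3P + 197 → P* = 4, Q* = 209.
With the tax collected from buyers, demand (in seller-price terms) shifts: Qd = 225 − 4(P + 3.5).
New equilibrium: buyers pay 5.5, producers receive 2, Q = 203. (Wedge: Pb − Ps = 3.5.)
Burden on buyers: 1.5; on producers: 2. (They sum to 3.5.)
The less price-elastic side of the market bears the larger share of a per-unit tax.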